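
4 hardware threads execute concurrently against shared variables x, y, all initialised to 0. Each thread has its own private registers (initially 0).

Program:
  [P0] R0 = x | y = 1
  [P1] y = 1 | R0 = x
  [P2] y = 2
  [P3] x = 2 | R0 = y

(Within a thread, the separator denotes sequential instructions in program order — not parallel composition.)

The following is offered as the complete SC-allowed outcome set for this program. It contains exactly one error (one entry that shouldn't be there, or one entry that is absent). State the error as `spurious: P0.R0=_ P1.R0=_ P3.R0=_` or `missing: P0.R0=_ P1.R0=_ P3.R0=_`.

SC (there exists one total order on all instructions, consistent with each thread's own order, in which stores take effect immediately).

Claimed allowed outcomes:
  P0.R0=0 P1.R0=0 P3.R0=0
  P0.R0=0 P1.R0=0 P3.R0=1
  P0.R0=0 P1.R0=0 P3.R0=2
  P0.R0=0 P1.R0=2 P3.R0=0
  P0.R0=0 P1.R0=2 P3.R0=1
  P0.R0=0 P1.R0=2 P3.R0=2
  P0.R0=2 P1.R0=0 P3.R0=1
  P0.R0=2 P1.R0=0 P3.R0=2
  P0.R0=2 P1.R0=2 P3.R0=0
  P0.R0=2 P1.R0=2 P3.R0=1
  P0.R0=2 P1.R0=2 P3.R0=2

outcome vector order: (P0.R0,P1.R0,P3.R0)
[SC] allowed = {0/0/1 0/0/2 0/2/0 0/2/1 0/2/2 2/0/1 2/0/2 2/2/0 2/2/1 2/2/2}
claimed∖SC = {0/0/0}

spurious: P0.R0=0 P1.R0=0 P3.R0=0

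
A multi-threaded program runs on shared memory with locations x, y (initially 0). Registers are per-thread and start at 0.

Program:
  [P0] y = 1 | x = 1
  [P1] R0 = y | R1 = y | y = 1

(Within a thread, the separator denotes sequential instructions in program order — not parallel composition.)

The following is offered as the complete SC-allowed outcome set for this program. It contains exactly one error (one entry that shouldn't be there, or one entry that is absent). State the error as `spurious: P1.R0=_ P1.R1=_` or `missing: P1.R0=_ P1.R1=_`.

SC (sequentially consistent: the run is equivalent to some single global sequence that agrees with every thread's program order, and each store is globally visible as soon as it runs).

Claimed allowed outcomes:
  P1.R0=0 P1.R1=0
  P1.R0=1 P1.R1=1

outcome vector order: (P1.R0,P1.R1)
SC (3): 0/0 0/1 1/1
SC∖claimed = {0/1}

missing: P1.R0=0 P1.R1=1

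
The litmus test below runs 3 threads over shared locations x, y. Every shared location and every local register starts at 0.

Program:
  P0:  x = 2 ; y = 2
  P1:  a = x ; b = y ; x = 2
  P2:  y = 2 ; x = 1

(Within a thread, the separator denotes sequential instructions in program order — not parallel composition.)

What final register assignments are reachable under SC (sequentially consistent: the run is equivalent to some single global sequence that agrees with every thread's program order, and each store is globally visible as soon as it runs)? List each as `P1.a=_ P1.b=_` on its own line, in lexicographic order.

outcome vector order: (P1.a,P1.b)
|SC outcomes| = 5

P1.a=0 P1.b=0
P1.a=0 P1.b=2
P1.a=1 P1.b=2
P1.a=2 P1.b=0
P1.a=2 P1.b=2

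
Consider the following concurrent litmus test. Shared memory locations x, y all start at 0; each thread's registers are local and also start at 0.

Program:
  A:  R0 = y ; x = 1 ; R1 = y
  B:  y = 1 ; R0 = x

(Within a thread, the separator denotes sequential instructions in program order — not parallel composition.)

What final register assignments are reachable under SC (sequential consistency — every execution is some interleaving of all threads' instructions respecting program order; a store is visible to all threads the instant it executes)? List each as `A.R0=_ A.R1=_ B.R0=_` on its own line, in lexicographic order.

A.R0=0 A.R1=0 B.R0=1
A.R0=0 A.R1=1 B.R0=0
A.R0=0 A.R1=1 B.R0=1
A.R0=1 A.R1=1 B.R0=0
A.R0=1 A.R1=1 B.R0=1

outcome vector order: (A.R0,A.R1,B.R0)
|SC outcomes| = 5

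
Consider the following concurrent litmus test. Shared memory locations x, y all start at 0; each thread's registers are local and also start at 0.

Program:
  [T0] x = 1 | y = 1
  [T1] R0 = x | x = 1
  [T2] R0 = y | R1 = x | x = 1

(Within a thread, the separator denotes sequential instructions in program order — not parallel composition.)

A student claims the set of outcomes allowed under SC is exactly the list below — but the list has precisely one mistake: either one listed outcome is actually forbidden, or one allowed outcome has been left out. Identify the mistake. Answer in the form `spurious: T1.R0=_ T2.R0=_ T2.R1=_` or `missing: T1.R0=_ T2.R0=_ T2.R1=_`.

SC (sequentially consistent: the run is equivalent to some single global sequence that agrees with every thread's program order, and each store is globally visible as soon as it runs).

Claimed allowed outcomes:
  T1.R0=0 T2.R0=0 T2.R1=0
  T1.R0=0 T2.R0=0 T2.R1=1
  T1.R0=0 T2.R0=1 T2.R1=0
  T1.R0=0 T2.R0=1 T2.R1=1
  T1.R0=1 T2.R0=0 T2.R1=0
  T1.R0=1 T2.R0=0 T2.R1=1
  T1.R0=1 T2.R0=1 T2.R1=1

spurious: T1.R0=0 T2.R0=1 T2.R1=0

outcome vector order: (T1.R0,T2.R0,T2.R1)
SC (6): 000; 001; 011; 100; 101; 111
claimed∖SC = {010}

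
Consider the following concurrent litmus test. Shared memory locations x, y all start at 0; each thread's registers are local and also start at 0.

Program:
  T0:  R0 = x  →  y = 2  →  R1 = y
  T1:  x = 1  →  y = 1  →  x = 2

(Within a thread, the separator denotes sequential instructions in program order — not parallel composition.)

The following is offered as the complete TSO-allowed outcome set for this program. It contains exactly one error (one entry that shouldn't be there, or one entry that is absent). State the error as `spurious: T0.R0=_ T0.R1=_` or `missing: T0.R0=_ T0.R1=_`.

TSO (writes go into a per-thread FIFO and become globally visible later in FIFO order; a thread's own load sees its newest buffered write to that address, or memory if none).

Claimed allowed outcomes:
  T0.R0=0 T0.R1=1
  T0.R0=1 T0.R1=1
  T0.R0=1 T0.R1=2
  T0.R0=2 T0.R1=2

missing: T0.R0=0 T0.R1=2

outcome vector order: (T0.R0,T0.R1)
TSO (5): (0,1); (0,2); (1,1); (1,2); (2,2)
TSO∖claimed = {(0,2)}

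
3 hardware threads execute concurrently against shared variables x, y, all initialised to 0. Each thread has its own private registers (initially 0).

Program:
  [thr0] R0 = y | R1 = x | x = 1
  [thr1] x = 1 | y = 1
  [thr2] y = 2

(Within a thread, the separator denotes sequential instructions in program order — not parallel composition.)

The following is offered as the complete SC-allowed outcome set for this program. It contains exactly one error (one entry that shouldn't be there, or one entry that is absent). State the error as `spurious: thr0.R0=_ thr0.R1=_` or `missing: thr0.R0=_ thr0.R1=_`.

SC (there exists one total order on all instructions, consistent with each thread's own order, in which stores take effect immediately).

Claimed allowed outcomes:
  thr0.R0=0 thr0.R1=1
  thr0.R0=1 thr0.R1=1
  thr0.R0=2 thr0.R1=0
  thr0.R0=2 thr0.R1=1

missing: thr0.R0=0 thr0.R1=0

outcome vector order: (thr0.R0,thr0.R1)
under SC → 0/0; 0/1; 1/1; 2/0; 2/1
SC∖claimed = {0/0}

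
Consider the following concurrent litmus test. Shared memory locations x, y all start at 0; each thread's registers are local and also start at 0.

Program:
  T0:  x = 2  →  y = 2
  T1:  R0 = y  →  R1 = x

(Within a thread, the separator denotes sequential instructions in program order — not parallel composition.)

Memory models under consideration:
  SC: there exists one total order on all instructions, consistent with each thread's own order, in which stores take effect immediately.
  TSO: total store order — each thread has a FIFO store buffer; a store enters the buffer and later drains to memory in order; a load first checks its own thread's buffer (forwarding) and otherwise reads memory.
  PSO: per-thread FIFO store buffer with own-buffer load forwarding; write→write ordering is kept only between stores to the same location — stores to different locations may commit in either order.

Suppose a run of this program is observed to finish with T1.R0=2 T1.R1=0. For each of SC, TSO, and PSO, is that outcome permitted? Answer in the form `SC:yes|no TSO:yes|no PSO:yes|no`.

outcome vector order: (T1.R0,T1.R1)
SC: 3 outcomes — {00, 02, 22}
TSO: 3 outcomes — {00, 02, 22}
PSO: 4 outcomes — {00, 02, 20, 22}
target 20 ∈ {PSO}

SC:no TSO:no PSO:yes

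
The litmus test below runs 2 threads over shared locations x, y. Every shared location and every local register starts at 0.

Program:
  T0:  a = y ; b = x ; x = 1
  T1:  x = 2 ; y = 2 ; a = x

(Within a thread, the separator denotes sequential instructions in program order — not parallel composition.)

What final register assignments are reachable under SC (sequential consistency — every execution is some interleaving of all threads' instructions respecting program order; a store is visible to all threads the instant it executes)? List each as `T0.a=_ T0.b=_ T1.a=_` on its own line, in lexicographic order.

T0.a=0 T0.b=0 T1.a=1
T0.a=0 T0.b=0 T1.a=2
T0.a=0 T0.b=2 T1.a=1
T0.a=0 T0.b=2 T1.a=2
T0.a=2 T0.b=2 T1.a=1
T0.a=2 T0.b=2 T1.a=2

outcome vector order: (T0.a,T0.b,T1.a)
|SC outcomes| = 6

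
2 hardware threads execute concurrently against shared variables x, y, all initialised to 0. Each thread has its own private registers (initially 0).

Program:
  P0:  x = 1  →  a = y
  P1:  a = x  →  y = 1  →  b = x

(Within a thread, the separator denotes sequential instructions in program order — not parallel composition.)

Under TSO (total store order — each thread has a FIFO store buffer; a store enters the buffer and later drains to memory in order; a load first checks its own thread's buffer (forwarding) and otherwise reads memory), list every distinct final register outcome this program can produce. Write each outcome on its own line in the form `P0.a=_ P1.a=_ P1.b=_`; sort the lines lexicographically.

P0.a=0 P1.a=0 P1.b=0
P0.a=0 P1.a=0 P1.b=1
P0.a=0 P1.a=1 P1.b=1
P0.a=1 P1.a=0 P1.b=0
P0.a=1 P1.a=0 P1.b=1
P0.a=1 P1.a=1 P1.b=1

outcome vector order: (P0.a,P1.a,P1.b)
|TSO outcomes| = 6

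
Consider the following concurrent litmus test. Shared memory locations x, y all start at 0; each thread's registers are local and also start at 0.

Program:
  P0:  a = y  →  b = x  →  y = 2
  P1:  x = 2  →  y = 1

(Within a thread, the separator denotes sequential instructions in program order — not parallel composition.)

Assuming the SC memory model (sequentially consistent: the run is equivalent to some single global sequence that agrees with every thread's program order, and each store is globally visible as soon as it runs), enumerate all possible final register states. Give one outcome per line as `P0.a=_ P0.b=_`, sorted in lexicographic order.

outcome vector order: (P0.a,P0.b)
|SC outcomes| = 3

P0.a=0 P0.b=0
P0.a=0 P0.b=2
P0.a=1 P0.b=2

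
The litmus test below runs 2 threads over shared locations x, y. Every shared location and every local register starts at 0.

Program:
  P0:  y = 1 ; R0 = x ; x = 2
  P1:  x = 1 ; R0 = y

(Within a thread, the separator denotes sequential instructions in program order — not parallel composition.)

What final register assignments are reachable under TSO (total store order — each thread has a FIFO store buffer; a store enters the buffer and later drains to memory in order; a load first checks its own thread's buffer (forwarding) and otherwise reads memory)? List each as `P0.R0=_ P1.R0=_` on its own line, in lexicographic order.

P0.R0=0 P1.R0=0
P0.R0=0 P1.R0=1
P0.R0=1 P1.R0=0
P0.R0=1 P1.R0=1

outcome vector order: (P0.R0,P1.R0)
|TSO outcomes| = 4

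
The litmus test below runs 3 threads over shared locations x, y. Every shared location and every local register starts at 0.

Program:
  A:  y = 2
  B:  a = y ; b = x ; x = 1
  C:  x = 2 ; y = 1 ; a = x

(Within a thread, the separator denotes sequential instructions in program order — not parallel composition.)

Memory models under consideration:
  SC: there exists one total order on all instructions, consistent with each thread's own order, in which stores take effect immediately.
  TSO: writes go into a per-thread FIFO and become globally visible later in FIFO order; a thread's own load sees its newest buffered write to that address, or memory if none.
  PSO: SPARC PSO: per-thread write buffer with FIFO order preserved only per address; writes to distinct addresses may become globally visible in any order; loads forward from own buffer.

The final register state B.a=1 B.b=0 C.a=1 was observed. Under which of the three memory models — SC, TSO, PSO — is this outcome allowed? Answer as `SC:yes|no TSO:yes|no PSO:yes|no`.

SC:no TSO:no PSO:yes

outcome vector order: (B.a,B.b,C.a)
SC (10): 0/0/1 0/0/2 0/2/1 0/2/2 1/2/1 1/2/2 2/0/1 2/0/2 2/2/1 2/2/2
TSO (10): 0/0/1 0/0/2 0/2/1 0/2/2 1/2/1 1/2/2 2/0/1 2/0/2 2/2/1 2/2/2
PSO (12): 0/0/1 0/0/2 0/2/1 0/2/2 1/0/1 1/0/2 1/2/1 1/2/2 2/0/1 2/0/2 2/2/1 2/2/2
target 1/0/1 ∈ {PSO}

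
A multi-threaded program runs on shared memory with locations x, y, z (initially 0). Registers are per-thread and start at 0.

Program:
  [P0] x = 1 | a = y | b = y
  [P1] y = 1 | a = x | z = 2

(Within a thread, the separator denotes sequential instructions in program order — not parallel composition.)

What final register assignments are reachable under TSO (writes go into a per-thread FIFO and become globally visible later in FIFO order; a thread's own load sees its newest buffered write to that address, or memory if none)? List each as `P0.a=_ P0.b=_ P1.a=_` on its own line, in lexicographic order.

outcome vector order: (P0.a,P0.b,P1.a)
|TSO outcomes| = 6

P0.a=0 P0.b=0 P1.a=0
P0.a=0 P0.b=0 P1.a=1
P0.a=0 P0.b=1 P1.a=0
P0.a=0 P0.b=1 P1.a=1
P0.a=1 P0.b=1 P1.a=0
P0.a=1 P0.b=1 P1.a=1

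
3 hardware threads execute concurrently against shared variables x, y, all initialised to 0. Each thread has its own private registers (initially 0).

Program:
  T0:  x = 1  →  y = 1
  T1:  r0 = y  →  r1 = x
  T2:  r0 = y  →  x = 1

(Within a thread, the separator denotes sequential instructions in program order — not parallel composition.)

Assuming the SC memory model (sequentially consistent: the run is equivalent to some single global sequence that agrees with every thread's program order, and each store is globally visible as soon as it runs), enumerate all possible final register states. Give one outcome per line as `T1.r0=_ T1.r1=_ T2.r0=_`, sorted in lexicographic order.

T1.r0=0 T1.r1=0 T2.r0=0
T1.r0=0 T1.r1=0 T2.r0=1
T1.r0=0 T1.r1=1 T2.r0=0
T1.r0=0 T1.r1=1 T2.r0=1
T1.r0=1 T1.r1=1 T2.r0=0
T1.r0=1 T1.r1=1 T2.r0=1

outcome vector order: (T1.r0,T1.r1,T2.r0)
|SC outcomes| = 6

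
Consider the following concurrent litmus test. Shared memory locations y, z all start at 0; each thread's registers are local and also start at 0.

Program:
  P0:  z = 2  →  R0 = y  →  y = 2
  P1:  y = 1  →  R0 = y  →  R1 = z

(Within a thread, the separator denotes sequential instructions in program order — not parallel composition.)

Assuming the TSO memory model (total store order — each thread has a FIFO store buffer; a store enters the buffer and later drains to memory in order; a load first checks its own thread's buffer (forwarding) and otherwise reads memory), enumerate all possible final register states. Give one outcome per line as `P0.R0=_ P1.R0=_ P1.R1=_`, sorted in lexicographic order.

P0.R0=0 P1.R0=1 P1.R1=0
P0.R0=0 P1.R0=1 P1.R1=2
P0.R0=0 P1.R0=2 P1.R1=2
P0.R0=1 P1.R0=1 P1.R1=0
P0.R0=1 P1.R0=1 P1.R1=2
P0.R0=1 P1.R0=2 P1.R1=2

outcome vector order: (P0.R0,P1.R0,P1.R1)
|TSO outcomes| = 6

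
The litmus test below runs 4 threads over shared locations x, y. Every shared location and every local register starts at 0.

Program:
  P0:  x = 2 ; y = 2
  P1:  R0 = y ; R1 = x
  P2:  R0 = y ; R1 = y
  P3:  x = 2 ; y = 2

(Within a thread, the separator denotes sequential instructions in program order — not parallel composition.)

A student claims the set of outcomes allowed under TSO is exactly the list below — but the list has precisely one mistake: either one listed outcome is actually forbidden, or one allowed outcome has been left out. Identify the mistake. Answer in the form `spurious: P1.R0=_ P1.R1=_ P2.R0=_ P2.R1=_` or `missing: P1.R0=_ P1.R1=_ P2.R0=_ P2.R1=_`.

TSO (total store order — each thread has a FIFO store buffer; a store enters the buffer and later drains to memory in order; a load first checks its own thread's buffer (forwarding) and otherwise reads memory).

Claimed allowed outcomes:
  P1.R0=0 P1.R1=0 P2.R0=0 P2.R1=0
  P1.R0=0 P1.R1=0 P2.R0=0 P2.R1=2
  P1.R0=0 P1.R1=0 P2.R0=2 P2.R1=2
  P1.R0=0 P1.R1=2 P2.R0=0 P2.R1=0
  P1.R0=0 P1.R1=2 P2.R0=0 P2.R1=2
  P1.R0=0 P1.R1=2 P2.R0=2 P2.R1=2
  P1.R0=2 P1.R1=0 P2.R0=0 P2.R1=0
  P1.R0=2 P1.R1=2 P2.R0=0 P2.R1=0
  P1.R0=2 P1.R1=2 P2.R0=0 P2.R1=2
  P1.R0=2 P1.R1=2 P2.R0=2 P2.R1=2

spurious: P1.R0=2 P1.R1=0 P2.R0=0 P2.R1=0

outcome vector order: (P1.R0,P1.R1,P2.R0,P2.R1)
TSO: 9 outcomes — {0000 0002 0022 0200 0202 0222 2200 2202 2222}
claimed∖TSO = {2000}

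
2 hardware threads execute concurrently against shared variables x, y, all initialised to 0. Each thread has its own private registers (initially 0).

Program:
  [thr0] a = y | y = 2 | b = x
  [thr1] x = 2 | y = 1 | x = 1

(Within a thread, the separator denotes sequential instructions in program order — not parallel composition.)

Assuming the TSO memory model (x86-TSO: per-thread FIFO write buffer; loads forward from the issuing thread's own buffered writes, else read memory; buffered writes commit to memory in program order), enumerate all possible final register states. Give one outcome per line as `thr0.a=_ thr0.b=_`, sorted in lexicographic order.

thr0.a=0 thr0.b=0
thr0.a=0 thr0.b=1
thr0.a=0 thr0.b=2
thr0.a=1 thr0.b=1
thr0.a=1 thr0.b=2

outcome vector order: (thr0.a,thr0.b)
|TSO outcomes| = 5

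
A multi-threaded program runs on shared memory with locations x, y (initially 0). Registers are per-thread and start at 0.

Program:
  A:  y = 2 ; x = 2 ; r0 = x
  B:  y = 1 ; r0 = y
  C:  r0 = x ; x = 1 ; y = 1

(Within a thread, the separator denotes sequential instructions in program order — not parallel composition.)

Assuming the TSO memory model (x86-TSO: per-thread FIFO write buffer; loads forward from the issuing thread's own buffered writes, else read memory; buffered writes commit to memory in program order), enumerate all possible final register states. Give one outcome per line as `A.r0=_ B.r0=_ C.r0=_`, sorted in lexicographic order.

outcome vector order: (A.r0,B.r0,C.r0)
|TSO outcomes| = 8

A.r0=1 B.r0=1 C.r0=0
A.r0=1 B.r0=1 C.r0=2
A.r0=1 B.r0=2 C.r0=0
A.r0=1 B.r0=2 C.r0=2
A.r0=2 B.r0=1 C.r0=0
A.r0=2 B.r0=1 C.r0=2
A.r0=2 B.r0=2 C.r0=0
A.r0=2 B.r0=2 C.r0=2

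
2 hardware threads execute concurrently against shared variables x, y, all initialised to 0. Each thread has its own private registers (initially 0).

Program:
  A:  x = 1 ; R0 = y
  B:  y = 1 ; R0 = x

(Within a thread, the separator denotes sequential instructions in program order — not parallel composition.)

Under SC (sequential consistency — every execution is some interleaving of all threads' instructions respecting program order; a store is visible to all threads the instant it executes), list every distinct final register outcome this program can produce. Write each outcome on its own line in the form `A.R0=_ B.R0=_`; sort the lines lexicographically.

A.R0=0 B.R0=1
A.R0=1 B.R0=0
A.R0=1 B.R0=1

outcome vector order: (A.R0,B.R0)
|SC outcomes| = 3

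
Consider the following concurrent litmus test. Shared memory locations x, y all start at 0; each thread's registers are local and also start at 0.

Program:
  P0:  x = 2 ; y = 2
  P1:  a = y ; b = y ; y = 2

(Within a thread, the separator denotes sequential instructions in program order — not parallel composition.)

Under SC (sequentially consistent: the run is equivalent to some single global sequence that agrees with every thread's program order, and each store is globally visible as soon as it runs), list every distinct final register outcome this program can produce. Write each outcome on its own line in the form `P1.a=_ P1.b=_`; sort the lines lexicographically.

P1.a=0 P1.b=0
P1.a=0 P1.b=2
P1.a=2 P1.b=2

outcome vector order: (P1.a,P1.b)
|SC outcomes| = 3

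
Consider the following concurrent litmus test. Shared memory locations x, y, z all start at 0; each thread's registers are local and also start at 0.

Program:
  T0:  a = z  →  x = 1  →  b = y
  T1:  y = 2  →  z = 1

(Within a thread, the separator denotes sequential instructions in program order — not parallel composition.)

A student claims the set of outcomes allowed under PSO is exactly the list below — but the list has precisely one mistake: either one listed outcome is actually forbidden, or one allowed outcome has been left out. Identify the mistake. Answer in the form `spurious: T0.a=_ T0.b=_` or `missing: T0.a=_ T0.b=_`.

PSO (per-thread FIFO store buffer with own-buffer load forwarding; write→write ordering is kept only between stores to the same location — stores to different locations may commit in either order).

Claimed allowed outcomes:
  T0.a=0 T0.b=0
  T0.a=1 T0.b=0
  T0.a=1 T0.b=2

missing: T0.a=0 T0.b=2

outcome vector order: (T0.a,T0.b)
PSO: 4 outcomes — {<0 0>; <0 2>; <1 0>; <1 2>}
PSO∖claimed = {<0 2>}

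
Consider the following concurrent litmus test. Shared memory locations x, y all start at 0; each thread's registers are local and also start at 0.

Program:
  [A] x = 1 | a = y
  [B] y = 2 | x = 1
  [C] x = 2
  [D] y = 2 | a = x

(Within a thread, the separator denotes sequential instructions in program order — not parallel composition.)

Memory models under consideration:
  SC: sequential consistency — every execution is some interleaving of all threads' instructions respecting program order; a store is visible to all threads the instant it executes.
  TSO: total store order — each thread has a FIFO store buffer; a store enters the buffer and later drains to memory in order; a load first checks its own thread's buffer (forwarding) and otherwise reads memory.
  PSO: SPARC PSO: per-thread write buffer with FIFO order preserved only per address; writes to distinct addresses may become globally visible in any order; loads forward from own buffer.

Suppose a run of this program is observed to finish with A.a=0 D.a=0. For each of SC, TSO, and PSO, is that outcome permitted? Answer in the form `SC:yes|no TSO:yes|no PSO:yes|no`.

outcome vector order: (A.a,D.a)
SC: 5 outcomes — {<0 1>, <0 2>, <2 0>, <2 1>, <2 2>}
TSO: 6 outcomes — {<0 0>, <0 1>, <0 2>, <2 0>, <2 1>, <2 2>}
PSO: 6 outcomes — {<0 0>, <0 1>, <0 2>, <2 0>, <2 1>, <2 2>}
target <0 0> ∈ {TSO,PSO}

SC:no TSO:yes PSO:yes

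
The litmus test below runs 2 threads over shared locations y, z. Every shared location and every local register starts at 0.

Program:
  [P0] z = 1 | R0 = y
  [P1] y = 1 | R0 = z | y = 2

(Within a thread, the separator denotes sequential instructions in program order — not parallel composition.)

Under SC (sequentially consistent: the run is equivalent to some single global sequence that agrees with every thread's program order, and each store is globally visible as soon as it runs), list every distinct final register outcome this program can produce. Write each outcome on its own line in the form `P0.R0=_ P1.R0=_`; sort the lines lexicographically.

outcome vector order: (P0.R0,P1.R0)
|SC outcomes| = 5

P0.R0=0 P1.R0=1
P0.R0=1 P1.R0=0
P0.R0=1 P1.R0=1
P0.R0=2 P1.R0=0
P0.R0=2 P1.R0=1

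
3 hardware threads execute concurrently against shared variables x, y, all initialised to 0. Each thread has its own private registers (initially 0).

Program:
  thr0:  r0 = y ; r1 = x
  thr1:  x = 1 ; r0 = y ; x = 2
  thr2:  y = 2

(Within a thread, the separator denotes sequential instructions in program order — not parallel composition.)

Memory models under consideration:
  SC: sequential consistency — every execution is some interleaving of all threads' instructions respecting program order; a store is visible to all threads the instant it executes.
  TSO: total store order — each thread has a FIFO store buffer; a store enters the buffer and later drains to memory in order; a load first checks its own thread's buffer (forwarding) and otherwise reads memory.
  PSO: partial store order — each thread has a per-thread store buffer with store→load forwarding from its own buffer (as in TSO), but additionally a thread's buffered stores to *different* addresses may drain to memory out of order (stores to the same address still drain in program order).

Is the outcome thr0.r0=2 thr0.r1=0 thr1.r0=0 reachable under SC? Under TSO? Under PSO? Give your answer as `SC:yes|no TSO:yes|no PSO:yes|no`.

outcome vector order: (thr0.r0,thr0.r1,thr1.r0)
under SC → (0,0,0); (0,0,2); (0,1,0); (0,1,2); (0,2,0); (0,2,2); (2,0,2); (2,1,0); (2,1,2); (2,2,0); (2,2,2)
under TSO → (0,0,0); (0,0,2); (0,1,0); (0,1,2); (0,2,0); (0,2,2); (2,0,0); (2,0,2); (2,1,0); (2,1,2); (2,2,0); (2,2,2)
under PSO → (0,0,0); (0,0,2); (0,1,0); (0,1,2); (0,2,0); (0,2,2); (2,0,0); (2,0,2); (2,1,0); (2,1,2); (2,2,0); (2,2,2)
target (2,0,0) ∈ {TSO,PSO}

SC:no TSO:yes PSO:yes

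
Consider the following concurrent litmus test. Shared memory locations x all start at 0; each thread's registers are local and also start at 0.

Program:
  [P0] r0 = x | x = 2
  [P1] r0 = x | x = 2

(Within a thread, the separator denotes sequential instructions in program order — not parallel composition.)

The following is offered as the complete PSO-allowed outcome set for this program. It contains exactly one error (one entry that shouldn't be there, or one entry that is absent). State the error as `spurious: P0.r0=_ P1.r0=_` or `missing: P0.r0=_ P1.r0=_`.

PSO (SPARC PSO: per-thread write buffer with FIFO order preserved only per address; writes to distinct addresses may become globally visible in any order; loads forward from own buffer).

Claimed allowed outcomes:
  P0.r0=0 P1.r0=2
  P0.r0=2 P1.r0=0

outcome vector order: (P0.r0,P1.r0)
PSO: 3 outcomes — {00 02 20}
PSO∖claimed = {00}

missing: P0.r0=0 P1.r0=0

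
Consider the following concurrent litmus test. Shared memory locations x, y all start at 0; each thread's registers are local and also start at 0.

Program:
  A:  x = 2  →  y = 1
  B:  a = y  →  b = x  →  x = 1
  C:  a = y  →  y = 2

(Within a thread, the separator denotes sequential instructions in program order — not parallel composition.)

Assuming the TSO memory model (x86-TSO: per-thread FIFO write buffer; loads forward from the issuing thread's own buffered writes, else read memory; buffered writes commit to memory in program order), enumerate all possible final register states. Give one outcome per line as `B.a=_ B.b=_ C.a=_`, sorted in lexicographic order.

outcome vector order: (B.a,B.b,C.a)
|TSO outcomes| = 9

B.a=0 B.b=0 C.a=0
B.a=0 B.b=0 C.a=1
B.a=0 B.b=2 C.a=0
B.a=0 B.b=2 C.a=1
B.a=1 B.b=2 C.a=0
B.a=1 B.b=2 C.a=1
B.a=2 B.b=0 C.a=0
B.a=2 B.b=2 C.a=0
B.a=2 B.b=2 C.a=1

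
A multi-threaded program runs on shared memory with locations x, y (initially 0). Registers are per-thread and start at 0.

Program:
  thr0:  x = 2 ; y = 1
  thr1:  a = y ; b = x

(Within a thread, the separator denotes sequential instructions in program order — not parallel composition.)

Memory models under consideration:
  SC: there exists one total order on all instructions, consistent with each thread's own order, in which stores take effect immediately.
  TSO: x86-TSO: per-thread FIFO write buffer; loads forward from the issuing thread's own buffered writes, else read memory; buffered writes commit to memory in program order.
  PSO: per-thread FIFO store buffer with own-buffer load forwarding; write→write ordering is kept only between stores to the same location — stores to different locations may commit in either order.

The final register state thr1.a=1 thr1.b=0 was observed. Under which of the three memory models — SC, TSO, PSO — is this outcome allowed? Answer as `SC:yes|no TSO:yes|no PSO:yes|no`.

outcome vector order: (thr1.a,thr1.b)
SC: 3 outcomes — {<0 0>; <0 2>; <1 2>}
TSO: 3 outcomes — {<0 0>; <0 2>; <1 2>}
PSO: 4 outcomes — {<0 0>; <0 2>; <1 0>; <1 2>}
target <1 0> ∈ {PSO}

SC:no TSO:no PSO:yes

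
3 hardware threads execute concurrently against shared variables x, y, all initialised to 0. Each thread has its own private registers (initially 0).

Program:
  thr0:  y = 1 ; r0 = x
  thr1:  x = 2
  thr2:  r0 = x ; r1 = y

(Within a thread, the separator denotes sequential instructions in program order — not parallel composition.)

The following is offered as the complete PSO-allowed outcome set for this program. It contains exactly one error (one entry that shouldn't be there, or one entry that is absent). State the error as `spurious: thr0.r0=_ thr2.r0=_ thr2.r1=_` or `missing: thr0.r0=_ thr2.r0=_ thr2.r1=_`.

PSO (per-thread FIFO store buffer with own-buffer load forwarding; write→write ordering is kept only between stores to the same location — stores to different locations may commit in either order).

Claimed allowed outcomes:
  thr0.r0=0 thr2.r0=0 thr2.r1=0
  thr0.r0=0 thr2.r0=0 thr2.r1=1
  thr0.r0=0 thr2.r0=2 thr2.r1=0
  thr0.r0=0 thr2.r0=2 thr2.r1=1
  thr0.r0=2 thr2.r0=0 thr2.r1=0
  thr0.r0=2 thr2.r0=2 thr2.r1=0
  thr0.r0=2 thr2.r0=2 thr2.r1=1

missing: thr0.r0=2 thr2.r0=0 thr2.r1=1

outcome vector order: (thr0.r0,thr2.r0,thr2.r1)
[PSO] allowed = {0/0/0; 0/0/1; 0/2/0; 0/2/1; 2/0/0; 2/0/1; 2/2/0; 2/2/1}
PSO∖claimed = {2/0/1}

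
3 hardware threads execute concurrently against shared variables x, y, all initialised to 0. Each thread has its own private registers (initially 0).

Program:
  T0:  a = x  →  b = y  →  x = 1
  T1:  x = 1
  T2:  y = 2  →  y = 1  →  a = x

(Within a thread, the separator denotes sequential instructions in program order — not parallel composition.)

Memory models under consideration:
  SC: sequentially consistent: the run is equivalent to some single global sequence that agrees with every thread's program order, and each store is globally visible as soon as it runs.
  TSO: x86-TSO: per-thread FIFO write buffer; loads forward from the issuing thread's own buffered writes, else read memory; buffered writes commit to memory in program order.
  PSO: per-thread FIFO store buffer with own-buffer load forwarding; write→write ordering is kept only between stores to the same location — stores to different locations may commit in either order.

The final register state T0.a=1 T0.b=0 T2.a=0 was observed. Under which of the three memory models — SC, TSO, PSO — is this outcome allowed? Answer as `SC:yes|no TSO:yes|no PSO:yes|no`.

SC:no TSO:yes PSO:yes

outcome vector order: (T0.a,T0.b,T2.a)
SC: 10 outcomes — {<0 0 0>, <0 0 1>, <0 1 0>, <0 1 1>, <0 2 0>, <0 2 1>, <1 0 1>, <1 1 0>, <1 1 1>, <1 2 1>}
TSO: 12 outcomes — {<0 0 0>, <0 0 1>, <0 1 0>, <0 1 1>, <0 2 0>, <0 2 1>, <1 0 0>, <1 0 1>, <1 1 0>, <1 1 1>, <1 2 0>, <1 2 1>}
PSO: 12 outcomes — {<0 0 0>, <0 0 1>, <0 1 0>, <0 1 1>, <0 2 0>, <0 2 1>, <1 0 0>, <1 0 1>, <1 1 0>, <1 1 1>, <1 2 0>, <1 2 1>}
target <1 0 0> ∈ {TSO,PSO}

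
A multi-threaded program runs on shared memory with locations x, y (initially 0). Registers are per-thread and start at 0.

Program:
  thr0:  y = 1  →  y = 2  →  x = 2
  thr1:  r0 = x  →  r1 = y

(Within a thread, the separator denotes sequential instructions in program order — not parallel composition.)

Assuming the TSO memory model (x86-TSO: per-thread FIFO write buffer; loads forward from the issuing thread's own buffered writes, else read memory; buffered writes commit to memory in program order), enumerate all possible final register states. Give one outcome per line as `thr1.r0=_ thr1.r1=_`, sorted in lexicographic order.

outcome vector order: (thr1.r0,thr1.r1)
|TSO outcomes| = 4

thr1.r0=0 thr1.r1=0
thr1.r0=0 thr1.r1=1
thr1.r0=0 thr1.r1=2
thr1.r0=2 thr1.r1=2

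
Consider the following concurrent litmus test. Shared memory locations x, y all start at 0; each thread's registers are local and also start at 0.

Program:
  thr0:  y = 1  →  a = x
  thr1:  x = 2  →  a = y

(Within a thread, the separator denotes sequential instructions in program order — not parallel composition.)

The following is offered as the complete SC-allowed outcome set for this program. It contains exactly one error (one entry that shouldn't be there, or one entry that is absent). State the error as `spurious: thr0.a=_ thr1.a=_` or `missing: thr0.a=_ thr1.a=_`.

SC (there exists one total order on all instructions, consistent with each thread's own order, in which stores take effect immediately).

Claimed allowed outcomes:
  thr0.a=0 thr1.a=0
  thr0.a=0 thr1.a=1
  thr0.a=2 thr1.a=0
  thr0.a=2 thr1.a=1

spurious: thr0.a=0 thr1.a=0

outcome vector order: (thr0.a,thr1.a)
SC (3): <0 1>, <2 0>, <2 1>
claimed∖SC = {<0 0>}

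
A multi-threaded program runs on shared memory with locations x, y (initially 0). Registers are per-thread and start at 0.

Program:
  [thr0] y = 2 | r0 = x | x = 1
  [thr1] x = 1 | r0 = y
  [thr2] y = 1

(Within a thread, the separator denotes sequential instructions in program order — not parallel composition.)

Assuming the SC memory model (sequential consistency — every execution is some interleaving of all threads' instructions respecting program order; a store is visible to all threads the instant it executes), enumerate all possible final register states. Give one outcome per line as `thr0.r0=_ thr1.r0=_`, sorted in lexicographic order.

thr0.r0=0 thr1.r0=1
thr0.r0=0 thr1.r0=2
thr0.r0=1 thr1.r0=0
thr0.r0=1 thr1.r0=1
thr0.r0=1 thr1.r0=2

outcome vector order: (thr0.r0,thr1.r0)
|SC outcomes| = 5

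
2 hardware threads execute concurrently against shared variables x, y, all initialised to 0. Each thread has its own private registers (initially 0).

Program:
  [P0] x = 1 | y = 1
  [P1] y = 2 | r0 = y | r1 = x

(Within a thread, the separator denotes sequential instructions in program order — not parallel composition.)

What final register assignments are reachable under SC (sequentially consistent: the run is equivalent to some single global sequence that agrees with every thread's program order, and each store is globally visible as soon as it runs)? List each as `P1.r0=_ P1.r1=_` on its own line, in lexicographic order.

P1.r0=1 P1.r1=1
P1.r0=2 P1.r1=0
P1.r0=2 P1.r1=1

outcome vector order: (P1.r0,P1.r1)
|SC outcomes| = 3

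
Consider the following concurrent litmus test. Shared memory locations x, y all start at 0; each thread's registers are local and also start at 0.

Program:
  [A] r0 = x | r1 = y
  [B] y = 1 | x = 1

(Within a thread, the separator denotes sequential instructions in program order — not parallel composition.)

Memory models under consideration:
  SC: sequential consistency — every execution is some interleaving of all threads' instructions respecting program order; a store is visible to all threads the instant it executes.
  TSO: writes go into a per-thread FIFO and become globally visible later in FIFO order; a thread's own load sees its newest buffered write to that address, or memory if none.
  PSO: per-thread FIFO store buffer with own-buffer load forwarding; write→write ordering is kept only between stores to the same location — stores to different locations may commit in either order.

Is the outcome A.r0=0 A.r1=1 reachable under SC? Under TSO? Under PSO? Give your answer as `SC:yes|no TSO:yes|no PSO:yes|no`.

outcome vector order: (A.r0,A.r1)
under SC → 0/0 0/1 1/1
under TSO → 0/0 0/1 1/1
under PSO → 0/0 0/1 1/0 1/1
target 0/1 ∈ {SC,TSO,PSO}

SC:yes TSO:yes PSO:yes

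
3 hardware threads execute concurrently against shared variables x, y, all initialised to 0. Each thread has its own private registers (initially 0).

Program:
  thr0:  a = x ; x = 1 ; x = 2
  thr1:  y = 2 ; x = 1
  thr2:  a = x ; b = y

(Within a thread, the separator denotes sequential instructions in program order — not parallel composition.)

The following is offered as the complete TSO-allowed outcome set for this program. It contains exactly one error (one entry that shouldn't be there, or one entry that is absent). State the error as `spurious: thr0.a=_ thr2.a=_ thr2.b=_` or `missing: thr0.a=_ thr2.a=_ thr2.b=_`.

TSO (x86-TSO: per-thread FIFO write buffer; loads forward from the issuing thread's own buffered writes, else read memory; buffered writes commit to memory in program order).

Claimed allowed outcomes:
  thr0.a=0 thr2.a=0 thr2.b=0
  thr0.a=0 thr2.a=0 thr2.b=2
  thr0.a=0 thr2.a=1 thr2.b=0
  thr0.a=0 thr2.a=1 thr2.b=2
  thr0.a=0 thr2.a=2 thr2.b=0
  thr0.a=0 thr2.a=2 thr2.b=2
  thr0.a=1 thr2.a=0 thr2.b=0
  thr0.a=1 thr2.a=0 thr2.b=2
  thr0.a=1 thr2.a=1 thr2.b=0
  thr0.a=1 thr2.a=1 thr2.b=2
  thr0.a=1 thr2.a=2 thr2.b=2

outcome vector order: (thr0.a,thr2.a,thr2.b)
TSO: 10 outcomes — {0/0/0; 0/0/2; 0/1/0; 0/1/2; 0/2/0; 0/2/2; 1/0/0; 1/0/2; 1/1/2; 1/2/2}
claimed∖TSO = {1/1/0}

spurious: thr0.a=1 thr2.a=1 thr2.b=0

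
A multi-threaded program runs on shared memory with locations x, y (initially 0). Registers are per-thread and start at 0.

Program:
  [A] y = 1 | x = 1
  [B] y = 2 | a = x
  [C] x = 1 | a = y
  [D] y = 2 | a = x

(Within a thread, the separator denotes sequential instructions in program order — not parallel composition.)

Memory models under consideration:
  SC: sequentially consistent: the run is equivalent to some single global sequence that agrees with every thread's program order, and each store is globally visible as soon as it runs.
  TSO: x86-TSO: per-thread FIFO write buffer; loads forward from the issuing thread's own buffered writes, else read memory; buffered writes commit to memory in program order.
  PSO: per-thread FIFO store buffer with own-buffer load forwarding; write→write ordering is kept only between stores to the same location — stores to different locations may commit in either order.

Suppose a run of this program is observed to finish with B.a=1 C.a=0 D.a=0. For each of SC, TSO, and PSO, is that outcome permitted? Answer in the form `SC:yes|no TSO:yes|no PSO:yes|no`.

SC:no TSO:yes PSO:yes

outcome vector order: (B.a,C.a,D.a)
[SC] allowed = {<0 1 0> <0 1 1> <0 2 0> <0 2 1> <1 0 1> <1 1 0> <1 1 1> <1 2 0> <1 2 1>}
[TSO] allowed = {<0 0 0> <0 0 1> <0 1 0> <0 1 1> <0 2 0> <0 2 1> <1 0 0> <1 0 1> <1 1 0> <1 1 1> <1 2 0> <1 2 1>}
[PSO] allowed = {<0 0 0> <0 0 1> <0 1 0> <0 1 1> <0 2 0> <0 2 1> <1 0 0> <1 0 1> <1 1 0> <1 1 1> <1 2 0> <1 2 1>}
target <1 0 0> ∈ {TSO,PSO}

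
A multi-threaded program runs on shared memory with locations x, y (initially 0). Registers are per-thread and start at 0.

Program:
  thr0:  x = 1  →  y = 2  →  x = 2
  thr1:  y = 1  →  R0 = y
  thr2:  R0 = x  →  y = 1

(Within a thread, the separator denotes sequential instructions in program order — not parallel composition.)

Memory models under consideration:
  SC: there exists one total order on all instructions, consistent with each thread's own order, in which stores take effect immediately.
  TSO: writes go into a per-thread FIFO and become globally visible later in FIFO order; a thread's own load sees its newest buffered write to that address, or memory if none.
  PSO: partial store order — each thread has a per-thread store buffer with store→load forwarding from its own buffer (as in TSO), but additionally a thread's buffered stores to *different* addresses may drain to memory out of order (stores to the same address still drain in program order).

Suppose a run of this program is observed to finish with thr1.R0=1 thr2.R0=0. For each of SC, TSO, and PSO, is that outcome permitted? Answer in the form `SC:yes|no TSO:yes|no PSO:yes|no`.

outcome vector order: (thr1.R0,thr2.R0)
SC (6): (1,0); (1,1); (1,2); (2,0); (2,1); (2,2)
TSO (6): (1,0); (1,1); (1,2); (2,0); (2,1); (2,2)
PSO (6): (1,0); (1,1); (1,2); (2,0); (2,1); (2,2)
target (1,0) ∈ {SC,TSO,PSO}

SC:yes TSO:yes PSO:yes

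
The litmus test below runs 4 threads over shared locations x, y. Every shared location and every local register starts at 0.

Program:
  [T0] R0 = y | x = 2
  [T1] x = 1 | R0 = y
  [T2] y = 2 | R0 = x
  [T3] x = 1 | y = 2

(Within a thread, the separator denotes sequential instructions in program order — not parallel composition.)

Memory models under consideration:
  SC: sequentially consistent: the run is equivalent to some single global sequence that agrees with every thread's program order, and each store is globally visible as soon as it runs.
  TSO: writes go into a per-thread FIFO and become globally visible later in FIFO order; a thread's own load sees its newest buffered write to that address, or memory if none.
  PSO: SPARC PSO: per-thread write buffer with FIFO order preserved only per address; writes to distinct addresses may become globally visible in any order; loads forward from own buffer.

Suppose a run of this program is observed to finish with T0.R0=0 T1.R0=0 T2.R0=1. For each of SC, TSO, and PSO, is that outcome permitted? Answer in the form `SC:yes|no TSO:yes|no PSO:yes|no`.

SC:yes TSO:yes PSO:yes

outcome vector order: (T0.R0,T1.R0,T2.R0)
SC: 10 outcomes — {<0 0 1>; <0 0 2>; <0 2 0>; <0 2 1>; <0 2 2>; <2 0 1>; <2 0 2>; <2 2 0>; <2 2 1>; <2 2 2>}
TSO: 12 outcomes — {<0 0 0>; <0 0 1>; <0 0 2>; <0 2 0>; <0 2 1>; <0 2 2>; <2 0 0>; <2 0 1>; <2 0 2>; <2 2 0>; <2 2 1>; <2 2 2>}
PSO: 12 outcomes — {<0 0 0>; <0 0 1>; <0 0 2>; <0 2 0>; <0 2 1>; <0 2 2>; <2 0 0>; <2 0 1>; <2 0 2>; <2 2 0>; <2 2 1>; <2 2 2>}
target <0 0 1> ∈ {SC,TSO,PSO}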